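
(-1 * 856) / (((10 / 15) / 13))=-16692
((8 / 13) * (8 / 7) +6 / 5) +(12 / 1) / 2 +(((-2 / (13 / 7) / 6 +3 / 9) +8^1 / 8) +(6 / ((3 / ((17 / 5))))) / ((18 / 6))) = 1189 / 105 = 11.32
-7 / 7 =-1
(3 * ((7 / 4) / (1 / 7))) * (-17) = -2499 / 4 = -624.75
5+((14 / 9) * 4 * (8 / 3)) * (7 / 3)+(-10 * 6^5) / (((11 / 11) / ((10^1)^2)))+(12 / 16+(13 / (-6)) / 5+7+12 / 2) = -12597027607 / 1620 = -7775942.97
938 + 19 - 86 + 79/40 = 34919/40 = 872.98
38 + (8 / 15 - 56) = -262 / 15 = -17.47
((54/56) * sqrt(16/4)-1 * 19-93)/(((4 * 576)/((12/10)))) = -1541/26880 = -0.06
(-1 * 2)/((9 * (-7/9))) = 2/7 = 0.29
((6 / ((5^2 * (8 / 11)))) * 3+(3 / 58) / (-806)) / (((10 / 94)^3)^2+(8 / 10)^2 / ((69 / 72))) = 143415163979479923 / 96750307575198914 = 1.48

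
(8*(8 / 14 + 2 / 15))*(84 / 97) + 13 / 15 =1673 / 291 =5.75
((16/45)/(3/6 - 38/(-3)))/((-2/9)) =-48/395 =-0.12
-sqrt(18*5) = -3*sqrt(10) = -9.49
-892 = -892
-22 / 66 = -1 / 3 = -0.33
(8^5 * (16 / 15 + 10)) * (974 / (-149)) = -5298061312 / 2235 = -2370497.23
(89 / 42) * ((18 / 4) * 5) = 47.68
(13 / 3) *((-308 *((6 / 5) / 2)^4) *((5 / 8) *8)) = -108108 / 125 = -864.86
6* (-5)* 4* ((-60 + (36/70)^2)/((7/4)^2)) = 28099584/12005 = 2340.66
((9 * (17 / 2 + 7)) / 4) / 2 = 279 / 16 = 17.44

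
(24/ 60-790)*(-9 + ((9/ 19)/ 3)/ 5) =3363696/ 475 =7081.47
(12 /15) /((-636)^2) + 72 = 36404641 /505620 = 72.00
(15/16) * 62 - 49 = 73/8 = 9.12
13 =13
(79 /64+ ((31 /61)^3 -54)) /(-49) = 764608213 /711812416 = 1.07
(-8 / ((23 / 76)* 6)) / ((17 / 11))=-3344 / 1173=-2.85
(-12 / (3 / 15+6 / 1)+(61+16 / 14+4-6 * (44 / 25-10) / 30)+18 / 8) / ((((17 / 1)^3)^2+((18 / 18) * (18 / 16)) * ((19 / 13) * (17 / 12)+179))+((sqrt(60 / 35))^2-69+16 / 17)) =13064517544 / 4630287935585625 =0.00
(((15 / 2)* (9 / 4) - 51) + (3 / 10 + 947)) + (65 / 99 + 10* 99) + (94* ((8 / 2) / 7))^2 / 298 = 55323426553 / 28911960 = 1913.51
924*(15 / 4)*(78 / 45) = 6006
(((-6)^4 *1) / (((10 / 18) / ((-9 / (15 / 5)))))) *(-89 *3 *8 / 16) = 4671432 / 5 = 934286.40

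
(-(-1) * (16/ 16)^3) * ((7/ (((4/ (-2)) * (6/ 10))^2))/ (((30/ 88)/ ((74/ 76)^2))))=527065/ 38988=13.52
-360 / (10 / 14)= -504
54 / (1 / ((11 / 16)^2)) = 3267 / 128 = 25.52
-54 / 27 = -2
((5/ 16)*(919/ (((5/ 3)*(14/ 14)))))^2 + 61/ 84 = 159625933/ 5376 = 29692.32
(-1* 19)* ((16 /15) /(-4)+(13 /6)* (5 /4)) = -46.39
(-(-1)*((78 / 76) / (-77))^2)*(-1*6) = -4563 / 4280738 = -0.00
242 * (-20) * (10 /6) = -24200 /3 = -8066.67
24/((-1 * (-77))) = 24/77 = 0.31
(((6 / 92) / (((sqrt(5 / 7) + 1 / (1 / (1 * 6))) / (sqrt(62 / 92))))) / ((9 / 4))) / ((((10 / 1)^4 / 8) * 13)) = -sqrt(49910) / 6369821250 + 7 * sqrt(1426) / 1061636875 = 0.00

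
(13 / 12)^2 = 169 / 144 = 1.17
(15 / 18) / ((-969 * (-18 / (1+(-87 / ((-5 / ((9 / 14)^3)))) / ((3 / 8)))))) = 5714 / 8973909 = 0.00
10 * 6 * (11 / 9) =220 / 3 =73.33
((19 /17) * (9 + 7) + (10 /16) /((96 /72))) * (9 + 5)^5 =167784281 /17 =9869663.59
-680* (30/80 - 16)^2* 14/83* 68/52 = -158046875/4316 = -36618.83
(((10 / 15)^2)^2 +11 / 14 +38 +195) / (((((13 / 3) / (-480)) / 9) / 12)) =-254723520 / 91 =-2799159.56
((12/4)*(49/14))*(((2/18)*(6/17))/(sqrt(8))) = 7*sqrt(2)/68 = 0.15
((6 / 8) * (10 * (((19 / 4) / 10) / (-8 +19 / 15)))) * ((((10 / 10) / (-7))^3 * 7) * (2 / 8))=855 / 316736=0.00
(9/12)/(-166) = -0.00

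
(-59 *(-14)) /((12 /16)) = 3304 /3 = 1101.33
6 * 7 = 42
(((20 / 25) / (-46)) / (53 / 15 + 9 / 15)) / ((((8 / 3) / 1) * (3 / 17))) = -51 / 5704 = -0.01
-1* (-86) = 86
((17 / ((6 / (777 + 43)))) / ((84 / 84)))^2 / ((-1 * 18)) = -24290450 / 81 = -299882.10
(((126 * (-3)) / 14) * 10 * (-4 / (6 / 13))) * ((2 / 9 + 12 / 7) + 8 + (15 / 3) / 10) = 170950 / 7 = 24421.43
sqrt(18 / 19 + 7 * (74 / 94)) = sqrt(5149931) / 893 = 2.54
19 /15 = 1.27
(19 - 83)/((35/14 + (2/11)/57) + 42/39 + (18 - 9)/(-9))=-1043328/42061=-24.81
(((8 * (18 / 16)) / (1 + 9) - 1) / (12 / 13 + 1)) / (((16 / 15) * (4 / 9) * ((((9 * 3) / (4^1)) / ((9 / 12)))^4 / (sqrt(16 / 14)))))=-13 * sqrt(14) / 2721600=-0.00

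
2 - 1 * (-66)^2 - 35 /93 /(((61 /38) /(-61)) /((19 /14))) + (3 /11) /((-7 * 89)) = -2762561080 /637329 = -4334.59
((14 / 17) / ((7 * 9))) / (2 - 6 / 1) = -1 / 306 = -0.00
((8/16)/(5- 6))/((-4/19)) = 19/8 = 2.38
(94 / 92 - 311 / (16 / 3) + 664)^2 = 49849046361 / 135424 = 368096.10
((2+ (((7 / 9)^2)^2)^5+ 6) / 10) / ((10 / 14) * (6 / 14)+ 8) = 4769714680998899078041 / 49481698418361700220070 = 0.10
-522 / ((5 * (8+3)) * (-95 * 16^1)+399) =18 / 2869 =0.01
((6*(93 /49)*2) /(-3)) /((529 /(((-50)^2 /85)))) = -186000 /440657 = -0.42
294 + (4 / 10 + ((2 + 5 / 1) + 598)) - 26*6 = 3717 / 5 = 743.40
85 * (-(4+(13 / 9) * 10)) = -14110 / 9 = -1567.78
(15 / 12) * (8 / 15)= 2 / 3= 0.67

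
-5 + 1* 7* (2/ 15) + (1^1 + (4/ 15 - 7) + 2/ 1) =-39/ 5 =-7.80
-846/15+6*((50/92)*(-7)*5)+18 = -17541/115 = -152.53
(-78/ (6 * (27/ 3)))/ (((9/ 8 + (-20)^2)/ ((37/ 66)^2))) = -35594/ 31451409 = -0.00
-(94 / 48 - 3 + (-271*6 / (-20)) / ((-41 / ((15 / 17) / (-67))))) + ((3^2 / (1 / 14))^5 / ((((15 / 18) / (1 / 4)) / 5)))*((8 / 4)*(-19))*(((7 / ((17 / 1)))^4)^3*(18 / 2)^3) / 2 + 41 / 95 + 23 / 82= -57199877731174557891080142050627 / 3649056291327949904760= -15675252219.90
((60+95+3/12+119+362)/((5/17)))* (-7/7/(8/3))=-25959/32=-811.22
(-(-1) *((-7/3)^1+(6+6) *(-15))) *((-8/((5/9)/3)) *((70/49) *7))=78768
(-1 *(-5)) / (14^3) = 5 / 2744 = 0.00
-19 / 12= -1.58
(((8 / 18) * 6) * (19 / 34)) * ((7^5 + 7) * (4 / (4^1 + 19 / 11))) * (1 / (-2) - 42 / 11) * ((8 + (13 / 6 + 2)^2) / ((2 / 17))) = -3958411930 / 243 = -16289761.03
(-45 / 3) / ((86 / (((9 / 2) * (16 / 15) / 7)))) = -36 / 301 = -0.12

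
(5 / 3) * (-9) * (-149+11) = 2070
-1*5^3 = -125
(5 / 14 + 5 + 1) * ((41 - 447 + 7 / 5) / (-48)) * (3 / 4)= 25721 / 640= 40.19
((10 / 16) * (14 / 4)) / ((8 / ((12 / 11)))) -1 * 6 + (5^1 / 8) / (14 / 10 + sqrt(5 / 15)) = -110877 / 21472 -125 * sqrt(3) / 976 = -5.39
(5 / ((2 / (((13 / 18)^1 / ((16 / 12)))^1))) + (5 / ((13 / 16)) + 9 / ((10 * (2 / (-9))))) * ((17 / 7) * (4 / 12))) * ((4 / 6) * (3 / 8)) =22257 / 29120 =0.76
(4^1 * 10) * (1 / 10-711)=-28436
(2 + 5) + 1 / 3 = 22 / 3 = 7.33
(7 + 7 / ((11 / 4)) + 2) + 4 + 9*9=1062 / 11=96.55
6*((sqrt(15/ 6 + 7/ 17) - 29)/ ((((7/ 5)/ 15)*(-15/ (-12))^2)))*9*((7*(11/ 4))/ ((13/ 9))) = -1860408/ 13 + 96228*sqrt(374)/ 221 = -134687.67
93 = 93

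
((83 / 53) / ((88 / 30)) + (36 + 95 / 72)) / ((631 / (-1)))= -1588931 / 26486856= -0.06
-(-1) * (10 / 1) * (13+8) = 210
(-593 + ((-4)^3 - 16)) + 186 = -487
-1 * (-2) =2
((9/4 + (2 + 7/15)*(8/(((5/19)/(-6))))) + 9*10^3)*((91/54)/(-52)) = -5986631/21600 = -277.16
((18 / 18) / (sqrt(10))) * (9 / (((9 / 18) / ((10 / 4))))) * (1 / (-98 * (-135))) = sqrt(10) / 2940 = 0.00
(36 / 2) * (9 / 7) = 162 / 7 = 23.14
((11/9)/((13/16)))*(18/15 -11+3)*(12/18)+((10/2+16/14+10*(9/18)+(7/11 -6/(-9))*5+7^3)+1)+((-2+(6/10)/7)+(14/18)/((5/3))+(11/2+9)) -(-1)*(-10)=19345441/54054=357.89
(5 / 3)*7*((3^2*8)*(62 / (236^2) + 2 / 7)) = 838695 / 3481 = 240.94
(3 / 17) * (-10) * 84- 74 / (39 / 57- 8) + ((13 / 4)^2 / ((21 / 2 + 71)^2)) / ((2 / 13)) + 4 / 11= -761029115091 / 5524864136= -137.75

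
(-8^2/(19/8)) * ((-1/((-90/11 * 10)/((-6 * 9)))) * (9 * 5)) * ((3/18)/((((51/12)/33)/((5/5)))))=1035.73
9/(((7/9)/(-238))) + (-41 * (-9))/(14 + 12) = -71235/26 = -2739.81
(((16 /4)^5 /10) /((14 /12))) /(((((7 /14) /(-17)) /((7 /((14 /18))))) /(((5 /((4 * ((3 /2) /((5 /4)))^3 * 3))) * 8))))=-1088000 /21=-51809.52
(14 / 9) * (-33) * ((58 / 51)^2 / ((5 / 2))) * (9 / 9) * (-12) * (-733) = -3037880384 / 13005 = -233593.26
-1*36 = -36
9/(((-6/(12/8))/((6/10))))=-1.35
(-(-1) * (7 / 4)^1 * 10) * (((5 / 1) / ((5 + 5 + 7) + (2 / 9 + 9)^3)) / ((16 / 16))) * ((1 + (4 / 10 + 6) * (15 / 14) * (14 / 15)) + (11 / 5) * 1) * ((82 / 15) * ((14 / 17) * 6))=28.31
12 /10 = 6 /5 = 1.20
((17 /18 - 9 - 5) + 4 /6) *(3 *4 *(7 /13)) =-3122 /39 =-80.05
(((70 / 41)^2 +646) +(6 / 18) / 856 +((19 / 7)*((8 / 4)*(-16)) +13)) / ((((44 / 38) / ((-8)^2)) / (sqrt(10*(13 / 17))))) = 1320645175732*sqrt(2210) / 706337709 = 87896.16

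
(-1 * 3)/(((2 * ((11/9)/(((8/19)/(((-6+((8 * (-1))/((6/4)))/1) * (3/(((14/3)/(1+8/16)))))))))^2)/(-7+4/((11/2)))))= 1298304/138861899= 0.01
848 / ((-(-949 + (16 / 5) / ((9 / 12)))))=0.90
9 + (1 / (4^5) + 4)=13313 / 1024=13.00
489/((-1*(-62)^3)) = 489/238328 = 0.00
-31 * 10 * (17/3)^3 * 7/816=-313565/648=-483.90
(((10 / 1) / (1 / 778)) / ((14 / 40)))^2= 24211360000 / 49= 494109387.76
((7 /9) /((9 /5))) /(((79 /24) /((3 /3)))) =0.13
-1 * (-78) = 78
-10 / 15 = -2 / 3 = -0.67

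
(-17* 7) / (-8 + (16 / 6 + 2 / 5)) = 1785 / 74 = 24.12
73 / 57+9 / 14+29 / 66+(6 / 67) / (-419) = 97039583 / 41070799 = 2.36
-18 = -18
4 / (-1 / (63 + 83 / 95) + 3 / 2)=24272 / 9007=2.69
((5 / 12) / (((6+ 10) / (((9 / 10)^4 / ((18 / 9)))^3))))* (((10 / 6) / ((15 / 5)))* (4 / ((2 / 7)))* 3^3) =1977006755367 / 10240000000000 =0.19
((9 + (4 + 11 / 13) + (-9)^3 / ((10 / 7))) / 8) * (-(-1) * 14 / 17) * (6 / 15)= -451773 / 22100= -20.44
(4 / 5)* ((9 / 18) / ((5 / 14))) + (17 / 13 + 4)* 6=10714 / 325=32.97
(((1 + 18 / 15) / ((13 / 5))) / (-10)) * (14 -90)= 418 / 65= 6.43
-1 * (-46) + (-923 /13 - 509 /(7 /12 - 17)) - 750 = -146567 /197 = -743.99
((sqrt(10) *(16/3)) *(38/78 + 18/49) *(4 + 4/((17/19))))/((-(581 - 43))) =-209024 *sqrt(10)/2913001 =-0.23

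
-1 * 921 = -921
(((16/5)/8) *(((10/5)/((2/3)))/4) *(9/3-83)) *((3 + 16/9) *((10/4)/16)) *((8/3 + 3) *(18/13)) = -3655/26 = -140.58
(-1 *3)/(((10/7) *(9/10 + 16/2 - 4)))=-3/7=-0.43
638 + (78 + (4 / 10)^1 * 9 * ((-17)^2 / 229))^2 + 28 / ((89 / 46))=871125336566 / 116681225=7465.86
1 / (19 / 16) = 16 / 19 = 0.84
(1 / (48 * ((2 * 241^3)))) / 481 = 1 / 646349529696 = 0.00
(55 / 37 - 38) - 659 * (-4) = 96181 / 37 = 2599.49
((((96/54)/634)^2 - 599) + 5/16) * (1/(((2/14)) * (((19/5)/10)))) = -13644629877725/1237220568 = -11028.45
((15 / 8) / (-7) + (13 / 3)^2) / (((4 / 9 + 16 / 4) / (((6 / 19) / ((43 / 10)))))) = 1473 / 4816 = 0.31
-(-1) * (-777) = -777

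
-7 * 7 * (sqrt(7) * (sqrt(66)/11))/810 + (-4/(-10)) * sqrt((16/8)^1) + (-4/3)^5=-1024/243-49 * sqrt(462)/8910 + 2 * sqrt(2)/5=-3.77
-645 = -645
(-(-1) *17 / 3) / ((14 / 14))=17 / 3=5.67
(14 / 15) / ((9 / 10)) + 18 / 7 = 682 / 189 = 3.61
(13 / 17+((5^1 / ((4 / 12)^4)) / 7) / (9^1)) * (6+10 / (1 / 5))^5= 67346628608 / 17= 3961566388.71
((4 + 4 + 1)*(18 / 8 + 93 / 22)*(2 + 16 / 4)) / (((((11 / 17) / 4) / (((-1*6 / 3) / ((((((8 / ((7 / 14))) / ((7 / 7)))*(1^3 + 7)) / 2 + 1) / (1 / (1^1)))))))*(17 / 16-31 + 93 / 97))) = 162419904 / 70745675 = 2.30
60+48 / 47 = 2868 / 47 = 61.02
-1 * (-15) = 15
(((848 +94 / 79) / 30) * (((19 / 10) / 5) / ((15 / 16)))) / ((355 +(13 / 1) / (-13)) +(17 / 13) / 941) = 364739128 / 11253599375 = 0.03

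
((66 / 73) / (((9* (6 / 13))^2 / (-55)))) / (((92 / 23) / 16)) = -11.53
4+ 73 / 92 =4.79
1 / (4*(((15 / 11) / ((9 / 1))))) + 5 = 133 / 20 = 6.65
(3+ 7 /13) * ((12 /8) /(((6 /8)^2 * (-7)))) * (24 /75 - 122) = 28704 /175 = 164.02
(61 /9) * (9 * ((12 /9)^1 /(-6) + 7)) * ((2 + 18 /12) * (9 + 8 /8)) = 130235 /9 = 14470.56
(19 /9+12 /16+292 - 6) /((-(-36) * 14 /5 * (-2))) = -51995 /36288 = -1.43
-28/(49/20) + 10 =-10/7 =-1.43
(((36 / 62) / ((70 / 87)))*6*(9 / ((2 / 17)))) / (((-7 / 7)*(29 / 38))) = -470934 / 1085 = -434.04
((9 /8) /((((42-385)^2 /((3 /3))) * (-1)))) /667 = -9 /627775064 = -0.00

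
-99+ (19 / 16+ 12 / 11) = -17023 / 176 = -96.72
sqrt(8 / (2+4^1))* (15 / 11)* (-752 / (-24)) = 940* sqrt(3) / 33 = 49.34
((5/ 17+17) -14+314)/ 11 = 5394/ 187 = 28.84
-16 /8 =-2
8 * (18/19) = 144/19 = 7.58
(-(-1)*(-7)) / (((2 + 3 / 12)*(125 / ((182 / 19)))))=-5096 / 21375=-0.24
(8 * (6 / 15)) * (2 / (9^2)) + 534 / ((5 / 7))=747.68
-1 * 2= -2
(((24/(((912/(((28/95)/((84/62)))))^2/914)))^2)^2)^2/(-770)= -1383938215451140817197352119533663674079286081/180932285412374947541814168752622577166970637790210615700000000000000000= -0.00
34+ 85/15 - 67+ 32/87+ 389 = 10499/29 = 362.03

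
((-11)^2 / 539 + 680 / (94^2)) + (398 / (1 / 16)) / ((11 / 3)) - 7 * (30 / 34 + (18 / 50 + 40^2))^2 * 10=-7719698004519636501 / 43012267375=-179476658.07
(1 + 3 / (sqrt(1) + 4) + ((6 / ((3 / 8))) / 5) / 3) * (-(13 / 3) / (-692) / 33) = 26 / 51381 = 0.00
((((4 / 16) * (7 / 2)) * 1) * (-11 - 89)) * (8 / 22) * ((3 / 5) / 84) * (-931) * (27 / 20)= 25137 / 88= 285.65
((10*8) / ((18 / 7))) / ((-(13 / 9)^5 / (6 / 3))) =-3674160 / 371293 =-9.90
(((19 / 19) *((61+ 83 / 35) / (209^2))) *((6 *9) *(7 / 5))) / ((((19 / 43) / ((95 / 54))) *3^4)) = 95374 / 17690805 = 0.01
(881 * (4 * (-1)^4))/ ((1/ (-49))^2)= 8461124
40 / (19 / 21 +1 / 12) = 3360 / 83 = 40.48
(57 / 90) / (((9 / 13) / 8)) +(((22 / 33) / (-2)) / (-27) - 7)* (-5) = 17114 / 405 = 42.26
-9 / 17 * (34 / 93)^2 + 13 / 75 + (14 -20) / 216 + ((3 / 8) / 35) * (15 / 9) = 1121899 / 12108600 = 0.09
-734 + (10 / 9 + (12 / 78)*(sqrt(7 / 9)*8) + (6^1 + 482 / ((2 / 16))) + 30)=16*sqrt(7) / 39 + 28432 / 9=3160.20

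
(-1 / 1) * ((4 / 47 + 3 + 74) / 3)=-3623 / 141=-25.70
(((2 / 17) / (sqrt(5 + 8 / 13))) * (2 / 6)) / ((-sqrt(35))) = -2 * sqrt(33215) / 130305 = -0.00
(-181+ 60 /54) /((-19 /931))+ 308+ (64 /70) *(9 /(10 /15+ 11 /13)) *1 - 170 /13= 2202209729 /241605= 9114.92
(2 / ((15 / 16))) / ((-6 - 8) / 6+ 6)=32 / 55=0.58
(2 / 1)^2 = 4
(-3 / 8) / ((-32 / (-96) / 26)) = -29.25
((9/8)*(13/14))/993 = 39/37072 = 0.00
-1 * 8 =-8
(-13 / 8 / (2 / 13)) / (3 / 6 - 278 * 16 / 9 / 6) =0.13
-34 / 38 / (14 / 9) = -153 / 266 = -0.58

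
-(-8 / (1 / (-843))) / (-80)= 843 / 10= 84.30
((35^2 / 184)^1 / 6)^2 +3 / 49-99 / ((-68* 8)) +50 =52260631529 / 1015273728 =51.47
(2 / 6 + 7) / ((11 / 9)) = 6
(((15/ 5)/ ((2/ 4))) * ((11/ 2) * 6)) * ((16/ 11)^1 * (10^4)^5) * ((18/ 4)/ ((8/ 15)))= 243000000000000000000000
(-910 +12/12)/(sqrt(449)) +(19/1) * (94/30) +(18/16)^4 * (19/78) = 95724223/1597440 - 909 * sqrt(449)/449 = 17.03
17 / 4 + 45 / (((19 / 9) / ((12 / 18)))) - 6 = 947 / 76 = 12.46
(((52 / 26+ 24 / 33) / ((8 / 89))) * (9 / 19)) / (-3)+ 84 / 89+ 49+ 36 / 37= 46.13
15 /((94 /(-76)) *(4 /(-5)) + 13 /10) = 190 /29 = 6.55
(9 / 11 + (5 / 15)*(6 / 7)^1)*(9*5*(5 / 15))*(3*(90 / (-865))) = -5.17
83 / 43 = 1.93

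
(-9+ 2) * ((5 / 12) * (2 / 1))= -35 / 6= -5.83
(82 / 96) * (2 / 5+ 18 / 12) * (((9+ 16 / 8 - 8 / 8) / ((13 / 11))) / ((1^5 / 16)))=8569 / 39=219.72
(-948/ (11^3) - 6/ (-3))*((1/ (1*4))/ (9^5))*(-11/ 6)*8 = -0.00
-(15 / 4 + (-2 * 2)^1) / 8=1 / 32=0.03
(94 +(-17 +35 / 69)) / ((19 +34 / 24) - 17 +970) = 21392 / 268663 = 0.08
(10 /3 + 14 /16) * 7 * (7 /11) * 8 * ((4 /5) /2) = 9898 /165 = 59.99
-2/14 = -1/7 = -0.14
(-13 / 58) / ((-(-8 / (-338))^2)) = 371293 / 928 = 400.10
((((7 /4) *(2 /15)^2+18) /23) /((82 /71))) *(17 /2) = 4896799 /848700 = 5.77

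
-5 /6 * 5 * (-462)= 1925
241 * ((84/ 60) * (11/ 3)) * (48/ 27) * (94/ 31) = 27909728/ 4185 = 6668.99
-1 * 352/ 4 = -88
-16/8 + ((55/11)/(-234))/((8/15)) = -2.04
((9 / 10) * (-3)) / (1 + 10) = -27 / 110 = -0.25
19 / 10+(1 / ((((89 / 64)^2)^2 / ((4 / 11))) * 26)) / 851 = 1.90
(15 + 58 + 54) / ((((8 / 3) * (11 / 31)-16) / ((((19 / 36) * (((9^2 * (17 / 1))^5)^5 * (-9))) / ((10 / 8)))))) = 667403956465500888312533601289988483176287142747040011408178790366084426755197496313 / 7000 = 95343422352214412616076230000000000000000000000000000000000000000000000000000000.00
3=3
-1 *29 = -29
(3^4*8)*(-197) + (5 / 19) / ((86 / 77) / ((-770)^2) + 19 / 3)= -1051939108981506 / 8240423101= -127655.96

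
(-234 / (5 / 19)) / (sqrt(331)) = -4446* sqrt(331) / 1655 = -48.87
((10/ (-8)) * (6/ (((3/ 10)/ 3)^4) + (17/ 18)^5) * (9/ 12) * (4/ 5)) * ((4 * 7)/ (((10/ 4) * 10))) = -793628498999/ 15746400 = -50400.63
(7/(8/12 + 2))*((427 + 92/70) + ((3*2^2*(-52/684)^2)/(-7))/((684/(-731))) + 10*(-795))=-109695724547/5555790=-19744.40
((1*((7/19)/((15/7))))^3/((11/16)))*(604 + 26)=26353376/5658675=4.66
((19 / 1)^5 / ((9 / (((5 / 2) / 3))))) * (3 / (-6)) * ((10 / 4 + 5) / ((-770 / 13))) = 160946435 / 11088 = 14515.37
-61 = -61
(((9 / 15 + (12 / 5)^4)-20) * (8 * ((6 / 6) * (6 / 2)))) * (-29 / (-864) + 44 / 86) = 34883161 / 193500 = 180.27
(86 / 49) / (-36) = -43 / 882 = -0.05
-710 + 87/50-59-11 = -38913/50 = -778.26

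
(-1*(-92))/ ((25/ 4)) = 368/ 25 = 14.72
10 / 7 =1.43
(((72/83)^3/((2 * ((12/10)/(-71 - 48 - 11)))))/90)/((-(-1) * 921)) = -74880/175538609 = -0.00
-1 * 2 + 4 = 2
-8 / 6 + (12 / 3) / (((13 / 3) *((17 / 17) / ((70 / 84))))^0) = 8 / 3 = 2.67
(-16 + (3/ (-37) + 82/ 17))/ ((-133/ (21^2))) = 446103/ 11951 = 37.33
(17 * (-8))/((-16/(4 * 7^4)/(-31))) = -2530654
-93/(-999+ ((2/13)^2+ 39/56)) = 880152/9447721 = 0.09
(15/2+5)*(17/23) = 425/46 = 9.24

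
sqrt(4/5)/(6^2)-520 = -520 + sqrt(5)/90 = -519.98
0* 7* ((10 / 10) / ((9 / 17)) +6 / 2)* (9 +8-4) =0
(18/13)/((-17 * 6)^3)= -1/766428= -0.00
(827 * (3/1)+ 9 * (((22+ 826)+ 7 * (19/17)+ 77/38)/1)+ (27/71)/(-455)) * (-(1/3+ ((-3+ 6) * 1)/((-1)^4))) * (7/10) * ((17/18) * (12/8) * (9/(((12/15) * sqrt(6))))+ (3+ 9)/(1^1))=-425796986766/1490645-70966164461 * sqrt(6)/1122368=-440524.83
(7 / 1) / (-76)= -7 / 76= -0.09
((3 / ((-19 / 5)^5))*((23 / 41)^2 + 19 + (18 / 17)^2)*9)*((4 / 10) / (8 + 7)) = -0.02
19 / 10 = 1.90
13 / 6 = 2.17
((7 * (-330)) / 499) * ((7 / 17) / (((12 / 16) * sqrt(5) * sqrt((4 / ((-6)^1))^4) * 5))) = -9702 * sqrt(5) / 42415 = -0.51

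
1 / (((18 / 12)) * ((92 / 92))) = 2 / 3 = 0.67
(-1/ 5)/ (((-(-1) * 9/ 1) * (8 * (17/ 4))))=-1/ 1530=-0.00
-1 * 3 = -3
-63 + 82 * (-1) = -145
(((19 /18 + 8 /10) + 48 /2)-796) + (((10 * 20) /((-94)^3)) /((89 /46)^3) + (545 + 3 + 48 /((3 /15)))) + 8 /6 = 126402358927049 /6587279683830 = 19.19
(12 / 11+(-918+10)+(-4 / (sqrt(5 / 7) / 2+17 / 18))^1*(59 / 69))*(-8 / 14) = 746200816 / 1432739 - 25488*sqrt(35) / 130249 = 519.66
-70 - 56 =-126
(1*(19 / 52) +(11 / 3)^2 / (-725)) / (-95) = -0.00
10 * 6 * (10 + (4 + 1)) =900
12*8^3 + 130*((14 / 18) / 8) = 221639 / 36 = 6156.64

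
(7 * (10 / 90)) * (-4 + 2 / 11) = -98 / 33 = -2.97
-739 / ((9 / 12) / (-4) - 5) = 11824 / 83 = 142.46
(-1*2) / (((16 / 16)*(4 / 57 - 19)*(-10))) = -57 / 5395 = -0.01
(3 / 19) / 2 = 3 / 38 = 0.08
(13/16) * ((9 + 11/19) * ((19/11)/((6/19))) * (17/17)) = 22477/528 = 42.57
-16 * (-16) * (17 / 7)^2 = 73984 / 49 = 1509.88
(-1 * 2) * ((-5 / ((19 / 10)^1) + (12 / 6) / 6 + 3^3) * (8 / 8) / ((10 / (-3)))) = 1408 / 95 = 14.82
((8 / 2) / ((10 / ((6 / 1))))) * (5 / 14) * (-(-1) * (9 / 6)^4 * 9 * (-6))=-6561 / 28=-234.32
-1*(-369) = 369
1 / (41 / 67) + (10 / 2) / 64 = 4493 / 2624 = 1.71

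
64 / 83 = 0.77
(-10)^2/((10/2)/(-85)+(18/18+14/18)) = 58.17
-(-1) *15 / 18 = 5 / 6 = 0.83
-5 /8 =-0.62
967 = 967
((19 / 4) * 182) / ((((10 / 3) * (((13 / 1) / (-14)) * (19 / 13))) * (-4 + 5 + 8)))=-637 / 30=-21.23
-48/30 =-8/5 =-1.60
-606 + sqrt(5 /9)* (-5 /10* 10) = -606 - 5* sqrt(5) /3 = -609.73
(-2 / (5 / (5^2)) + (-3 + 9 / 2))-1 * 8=-16.50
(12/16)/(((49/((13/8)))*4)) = 39/6272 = 0.01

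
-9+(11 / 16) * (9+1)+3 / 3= -9 / 8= -1.12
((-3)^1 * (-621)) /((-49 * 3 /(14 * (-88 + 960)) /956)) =-1035370944 /7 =-147910134.86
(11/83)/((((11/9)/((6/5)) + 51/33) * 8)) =3267/505636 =0.01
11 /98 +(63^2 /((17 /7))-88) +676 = 3702529 /1666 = 2222.41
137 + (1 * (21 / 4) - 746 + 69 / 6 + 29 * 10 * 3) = 1111 / 4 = 277.75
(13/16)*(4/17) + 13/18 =559/612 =0.91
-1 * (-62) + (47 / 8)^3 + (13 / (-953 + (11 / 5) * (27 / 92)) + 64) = 73741640045 / 224298496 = 328.77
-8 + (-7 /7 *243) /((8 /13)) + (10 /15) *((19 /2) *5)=-8909 /24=-371.21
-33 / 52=-0.63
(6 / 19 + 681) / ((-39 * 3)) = -4315 / 741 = -5.82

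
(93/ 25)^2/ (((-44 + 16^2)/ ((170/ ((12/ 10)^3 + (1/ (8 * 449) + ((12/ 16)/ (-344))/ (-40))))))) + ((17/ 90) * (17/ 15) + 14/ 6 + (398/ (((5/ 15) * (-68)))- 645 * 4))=-98886095947614788/ 38200743443925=-2588.59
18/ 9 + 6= 8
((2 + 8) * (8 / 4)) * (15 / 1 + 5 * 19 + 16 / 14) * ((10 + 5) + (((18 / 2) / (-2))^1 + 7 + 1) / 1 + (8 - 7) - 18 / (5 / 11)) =-312756 / 7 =-44679.43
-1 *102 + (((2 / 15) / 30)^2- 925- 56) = -54826874 / 50625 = -1083.00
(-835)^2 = 697225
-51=-51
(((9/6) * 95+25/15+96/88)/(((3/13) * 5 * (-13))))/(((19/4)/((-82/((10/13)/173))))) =1768015366/47025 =37597.35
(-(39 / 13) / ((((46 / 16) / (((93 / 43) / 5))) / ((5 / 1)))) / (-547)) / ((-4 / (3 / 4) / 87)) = -72819 / 1081966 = -0.07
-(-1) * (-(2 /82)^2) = -1 /1681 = -0.00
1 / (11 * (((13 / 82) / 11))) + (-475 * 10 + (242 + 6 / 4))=-4500.19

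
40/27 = 1.48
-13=-13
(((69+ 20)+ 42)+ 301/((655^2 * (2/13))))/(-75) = -112408463/64353750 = -1.75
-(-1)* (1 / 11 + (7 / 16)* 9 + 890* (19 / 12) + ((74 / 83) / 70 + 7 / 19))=41195795629 / 29142960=1413.58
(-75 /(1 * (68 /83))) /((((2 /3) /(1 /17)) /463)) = -8646525 /2312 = -3739.85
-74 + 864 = 790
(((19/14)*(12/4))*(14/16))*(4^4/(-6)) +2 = -150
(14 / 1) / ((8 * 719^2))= 7 / 2067844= 0.00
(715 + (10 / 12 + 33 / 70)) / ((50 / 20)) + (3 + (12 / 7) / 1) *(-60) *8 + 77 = -997151 / 525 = -1899.34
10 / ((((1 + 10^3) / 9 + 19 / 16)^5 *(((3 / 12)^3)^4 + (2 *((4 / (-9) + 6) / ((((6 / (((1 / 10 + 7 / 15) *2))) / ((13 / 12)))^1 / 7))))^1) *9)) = 280476268308914503680 / 72107768125531668146078477454961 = 0.00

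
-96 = -96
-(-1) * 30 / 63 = 10 / 21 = 0.48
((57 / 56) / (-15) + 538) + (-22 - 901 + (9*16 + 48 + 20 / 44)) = -192.61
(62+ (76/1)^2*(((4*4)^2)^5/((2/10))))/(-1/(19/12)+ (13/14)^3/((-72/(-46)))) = -59598760030526600356032/225319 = -264508363833172525.87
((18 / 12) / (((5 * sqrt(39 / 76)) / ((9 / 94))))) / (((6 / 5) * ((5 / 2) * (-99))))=-sqrt(741) / 201630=-0.00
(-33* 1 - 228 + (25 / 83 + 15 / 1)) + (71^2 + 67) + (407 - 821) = 369209 / 83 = 4448.30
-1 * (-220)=220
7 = 7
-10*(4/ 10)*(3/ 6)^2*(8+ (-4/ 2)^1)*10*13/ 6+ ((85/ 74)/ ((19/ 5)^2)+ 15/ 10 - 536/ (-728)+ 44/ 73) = -11276007101/ 88730551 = -127.08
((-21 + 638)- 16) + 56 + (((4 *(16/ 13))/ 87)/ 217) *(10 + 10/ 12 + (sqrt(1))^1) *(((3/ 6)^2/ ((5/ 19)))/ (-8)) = 2418681736/ 3681405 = 657.00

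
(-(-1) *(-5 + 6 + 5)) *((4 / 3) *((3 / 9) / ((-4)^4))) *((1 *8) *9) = 3 / 4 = 0.75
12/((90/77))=154/15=10.27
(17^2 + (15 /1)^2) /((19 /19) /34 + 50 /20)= 203.21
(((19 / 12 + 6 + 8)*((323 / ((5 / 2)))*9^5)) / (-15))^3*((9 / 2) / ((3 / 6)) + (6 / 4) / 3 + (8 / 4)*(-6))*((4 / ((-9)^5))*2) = -1053974133672455885769 / 6250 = -168635861387592941.72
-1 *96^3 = -884736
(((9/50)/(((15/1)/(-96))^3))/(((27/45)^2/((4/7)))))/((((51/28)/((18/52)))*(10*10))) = -98304/690625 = -0.14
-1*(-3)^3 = 27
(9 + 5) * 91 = 1274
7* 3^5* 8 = 13608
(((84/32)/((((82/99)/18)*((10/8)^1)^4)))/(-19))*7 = -4191264/486875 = -8.61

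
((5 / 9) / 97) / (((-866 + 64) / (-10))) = 25 / 350073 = 0.00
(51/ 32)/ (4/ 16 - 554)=-51/ 17720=-0.00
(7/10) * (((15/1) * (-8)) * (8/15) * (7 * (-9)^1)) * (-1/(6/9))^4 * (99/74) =3536379/185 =19115.56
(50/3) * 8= 400/3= 133.33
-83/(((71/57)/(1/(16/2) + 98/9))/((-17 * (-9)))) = -63778611/568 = -112286.29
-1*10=-10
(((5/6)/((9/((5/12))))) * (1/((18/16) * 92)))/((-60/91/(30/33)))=-2275/4426488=-0.00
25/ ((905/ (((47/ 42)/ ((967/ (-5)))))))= -1175/ 7351134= -0.00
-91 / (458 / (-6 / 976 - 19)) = 844025 / 223504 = 3.78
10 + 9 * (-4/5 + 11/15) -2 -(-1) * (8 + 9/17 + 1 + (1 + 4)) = 1864/85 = 21.93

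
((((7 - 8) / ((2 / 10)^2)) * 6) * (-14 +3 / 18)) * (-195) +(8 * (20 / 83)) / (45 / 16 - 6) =-1712780185 / 4233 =-404625.60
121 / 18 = 6.72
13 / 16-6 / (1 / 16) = -1523 / 16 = -95.19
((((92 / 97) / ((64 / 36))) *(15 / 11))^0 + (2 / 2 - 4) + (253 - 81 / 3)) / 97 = 224 / 97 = 2.31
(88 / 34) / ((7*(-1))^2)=44 / 833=0.05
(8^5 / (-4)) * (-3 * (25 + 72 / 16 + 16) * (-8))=-8945664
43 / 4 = 10.75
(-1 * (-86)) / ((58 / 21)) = 903 / 29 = 31.14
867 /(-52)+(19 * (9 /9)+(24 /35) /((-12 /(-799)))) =87331 /1820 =47.98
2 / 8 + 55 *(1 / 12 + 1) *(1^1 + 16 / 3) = 6797 / 18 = 377.61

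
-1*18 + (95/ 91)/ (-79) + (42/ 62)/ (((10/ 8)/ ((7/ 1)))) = -15844903/ 1114295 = -14.22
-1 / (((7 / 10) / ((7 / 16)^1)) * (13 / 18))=-45 / 52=-0.87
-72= -72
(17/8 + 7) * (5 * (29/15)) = 2117/24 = 88.21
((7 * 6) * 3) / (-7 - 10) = -126 / 17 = -7.41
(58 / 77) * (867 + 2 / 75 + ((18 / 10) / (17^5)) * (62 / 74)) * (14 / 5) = 396276245054048 / 216705674625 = 1828.64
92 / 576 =23 / 144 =0.16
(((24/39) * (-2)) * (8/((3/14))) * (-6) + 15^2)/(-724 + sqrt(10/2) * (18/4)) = -18850064/27251887 - 117162 * sqrt(5)/27251887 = -0.70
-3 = -3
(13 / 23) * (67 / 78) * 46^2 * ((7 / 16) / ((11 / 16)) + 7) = 86296 / 11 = 7845.09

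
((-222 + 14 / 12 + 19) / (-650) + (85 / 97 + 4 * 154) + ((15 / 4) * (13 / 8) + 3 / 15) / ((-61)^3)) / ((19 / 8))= 423967380596011 / 1631471333700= 259.87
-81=-81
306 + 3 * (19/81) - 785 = -12914/27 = -478.30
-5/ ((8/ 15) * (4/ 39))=-2925/ 32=-91.41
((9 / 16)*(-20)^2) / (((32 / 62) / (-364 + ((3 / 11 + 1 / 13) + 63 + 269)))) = -13797.57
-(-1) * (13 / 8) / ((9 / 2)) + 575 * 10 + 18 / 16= 414107 / 72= 5751.49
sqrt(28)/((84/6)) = sqrt(7)/7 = 0.38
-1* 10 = -10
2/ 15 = 0.13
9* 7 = 63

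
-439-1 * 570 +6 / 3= -1007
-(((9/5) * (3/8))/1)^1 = -27/40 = -0.68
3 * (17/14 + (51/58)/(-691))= 510459/140273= 3.64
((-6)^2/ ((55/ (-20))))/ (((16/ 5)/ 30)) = -1350/ 11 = -122.73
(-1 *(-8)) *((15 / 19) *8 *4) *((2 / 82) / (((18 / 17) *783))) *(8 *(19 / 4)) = 21760 / 96309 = 0.23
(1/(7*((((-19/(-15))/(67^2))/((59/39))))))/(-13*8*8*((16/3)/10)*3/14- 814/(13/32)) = -6621275/18143936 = -0.36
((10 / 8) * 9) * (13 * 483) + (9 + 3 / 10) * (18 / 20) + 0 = 1766178 / 25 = 70647.12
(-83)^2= 6889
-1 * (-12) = 12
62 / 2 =31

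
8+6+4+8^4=4114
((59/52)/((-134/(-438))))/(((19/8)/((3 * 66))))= 5116716/16549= 309.19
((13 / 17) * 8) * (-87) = -9048 / 17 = -532.24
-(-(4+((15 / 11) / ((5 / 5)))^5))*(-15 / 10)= -4210737 / 322102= -13.07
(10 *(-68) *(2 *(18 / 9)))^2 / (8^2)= 115600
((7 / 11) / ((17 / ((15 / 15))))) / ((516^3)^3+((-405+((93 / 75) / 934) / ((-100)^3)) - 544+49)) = 23350000000 / 1617624686584076369312764357457142029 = 0.00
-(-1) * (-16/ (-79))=16/ 79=0.20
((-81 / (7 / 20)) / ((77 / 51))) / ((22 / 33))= -123930 / 539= -229.93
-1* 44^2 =-1936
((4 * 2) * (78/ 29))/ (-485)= -624/ 14065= -0.04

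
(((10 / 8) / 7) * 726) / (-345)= -121 / 322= -0.38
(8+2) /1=10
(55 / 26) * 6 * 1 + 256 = 3493 / 13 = 268.69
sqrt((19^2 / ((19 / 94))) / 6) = sqrt(2679) / 3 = 17.25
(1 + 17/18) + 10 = 215/18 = 11.94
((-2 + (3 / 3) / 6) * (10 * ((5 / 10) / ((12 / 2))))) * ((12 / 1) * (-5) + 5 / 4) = 12925 / 144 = 89.76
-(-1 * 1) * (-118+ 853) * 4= 2940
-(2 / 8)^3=-1 / 64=-0.02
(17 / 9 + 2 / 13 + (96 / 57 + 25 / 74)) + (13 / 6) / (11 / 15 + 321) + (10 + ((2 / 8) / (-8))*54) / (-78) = 69755539 / 17593056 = 3.96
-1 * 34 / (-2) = 17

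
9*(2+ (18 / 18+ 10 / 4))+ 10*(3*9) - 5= 314.50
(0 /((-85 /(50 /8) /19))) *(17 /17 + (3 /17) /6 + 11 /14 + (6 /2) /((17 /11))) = 0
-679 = -679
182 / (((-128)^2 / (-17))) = -0.19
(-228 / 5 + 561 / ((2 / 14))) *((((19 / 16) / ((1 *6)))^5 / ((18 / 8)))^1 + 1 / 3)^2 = 242116078471825254288109 / 560952536617829007360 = 431.62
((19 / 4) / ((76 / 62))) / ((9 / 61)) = 1891 / 72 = 26.26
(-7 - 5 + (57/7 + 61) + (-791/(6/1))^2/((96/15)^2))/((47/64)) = 655.61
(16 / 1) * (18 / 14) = 20.57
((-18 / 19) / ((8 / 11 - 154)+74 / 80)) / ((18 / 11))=4840 / 1273627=0.00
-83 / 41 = -2.02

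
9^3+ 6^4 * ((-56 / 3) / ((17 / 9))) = -205335 / 17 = -12078.53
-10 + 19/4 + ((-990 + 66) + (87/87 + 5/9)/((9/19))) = -300013/324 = -925.97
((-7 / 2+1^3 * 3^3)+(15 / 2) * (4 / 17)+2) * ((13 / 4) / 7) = 12051 / 952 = 12.66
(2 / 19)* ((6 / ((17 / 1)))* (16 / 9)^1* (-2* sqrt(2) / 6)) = -64* sqrt(2) / 2907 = -0.03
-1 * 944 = -944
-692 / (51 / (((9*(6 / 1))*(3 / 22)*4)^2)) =-24214464 / 2057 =-11771.74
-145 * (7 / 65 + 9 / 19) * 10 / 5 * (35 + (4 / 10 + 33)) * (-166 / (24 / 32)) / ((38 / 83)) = 6885252384 / 1235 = 5575103.14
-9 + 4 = -5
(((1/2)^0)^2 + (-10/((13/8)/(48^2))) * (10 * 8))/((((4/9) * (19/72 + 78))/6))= -14332710564/73255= -195655.05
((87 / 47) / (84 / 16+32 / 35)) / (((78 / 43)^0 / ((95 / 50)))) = 23142 / 40561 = 0.57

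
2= 2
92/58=46/29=1.59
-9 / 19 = -0.47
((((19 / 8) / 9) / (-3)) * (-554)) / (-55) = -5263 / 5940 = -0.89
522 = 522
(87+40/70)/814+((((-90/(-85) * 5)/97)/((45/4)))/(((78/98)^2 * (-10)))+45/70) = 26784537214/35728297605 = 0.75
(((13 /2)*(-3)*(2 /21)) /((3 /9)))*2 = -78 /7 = -11.14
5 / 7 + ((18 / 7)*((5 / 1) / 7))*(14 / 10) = 3.29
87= 87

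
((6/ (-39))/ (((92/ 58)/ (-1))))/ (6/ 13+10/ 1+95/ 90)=522/ 61985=0.01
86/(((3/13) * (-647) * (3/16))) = -17888/5823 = -3.07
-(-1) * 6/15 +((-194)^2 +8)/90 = 1256/3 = 418.67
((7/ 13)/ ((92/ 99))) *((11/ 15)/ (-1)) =-2541/ 5980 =-0.42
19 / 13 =1.46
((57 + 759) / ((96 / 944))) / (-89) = -8024 / 89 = -90.16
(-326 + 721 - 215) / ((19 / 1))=180 / 19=9.47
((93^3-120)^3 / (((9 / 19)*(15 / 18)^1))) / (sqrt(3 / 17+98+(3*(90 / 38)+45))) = 6588923882739907338*sqrt(15678743) / 242705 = 107495773179631616.27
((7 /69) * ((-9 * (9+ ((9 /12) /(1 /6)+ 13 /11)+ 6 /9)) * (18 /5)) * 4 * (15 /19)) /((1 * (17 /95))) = -3829140 /4301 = -890.29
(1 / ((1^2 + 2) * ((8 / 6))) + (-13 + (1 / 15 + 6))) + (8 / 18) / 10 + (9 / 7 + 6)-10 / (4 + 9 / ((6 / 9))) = 19 / 252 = 0.08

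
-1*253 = -253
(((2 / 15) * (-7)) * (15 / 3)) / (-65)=14 / 195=0.07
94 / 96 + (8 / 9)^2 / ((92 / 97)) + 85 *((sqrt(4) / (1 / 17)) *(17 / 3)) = 488209699 / 29808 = 16378.48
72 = 72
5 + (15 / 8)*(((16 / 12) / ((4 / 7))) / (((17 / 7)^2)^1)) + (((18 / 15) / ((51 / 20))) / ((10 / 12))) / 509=33791403 / 5884040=5.74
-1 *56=-56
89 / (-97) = -89 / 97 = -0.92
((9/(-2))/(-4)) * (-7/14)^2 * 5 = 45/32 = 1.41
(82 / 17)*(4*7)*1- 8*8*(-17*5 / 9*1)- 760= -3136 / 153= -20.50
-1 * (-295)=295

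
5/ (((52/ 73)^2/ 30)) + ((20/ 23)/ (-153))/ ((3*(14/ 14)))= 4219341935/ 14273064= 295.62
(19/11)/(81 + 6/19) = 361/16995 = 0.02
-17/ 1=-17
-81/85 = -0.95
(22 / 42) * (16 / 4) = 44 / 21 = 2.10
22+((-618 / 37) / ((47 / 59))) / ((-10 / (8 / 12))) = 203444 / 8695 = 23.40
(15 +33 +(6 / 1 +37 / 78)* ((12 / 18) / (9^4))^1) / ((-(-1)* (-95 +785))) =1602047 / 23029110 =0.07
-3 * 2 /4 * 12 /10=-9 /5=-1.80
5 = 5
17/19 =0.89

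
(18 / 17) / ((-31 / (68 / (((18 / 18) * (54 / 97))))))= -388 / 93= -4.17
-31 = -31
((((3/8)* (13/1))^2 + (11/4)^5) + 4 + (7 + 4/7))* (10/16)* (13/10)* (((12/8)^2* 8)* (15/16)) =2423046015/917504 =2640.91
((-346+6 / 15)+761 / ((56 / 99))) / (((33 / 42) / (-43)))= -12036861 / 220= -54713.00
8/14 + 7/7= 11/7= 1.57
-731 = -731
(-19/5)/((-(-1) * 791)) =-19/3955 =-0.00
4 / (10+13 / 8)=32 / 93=0.34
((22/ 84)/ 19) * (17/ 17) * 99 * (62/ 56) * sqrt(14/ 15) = 3751 * sqrt(210)/ 37240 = 1.46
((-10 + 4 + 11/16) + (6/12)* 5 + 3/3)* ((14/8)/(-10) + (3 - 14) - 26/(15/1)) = 44921/1920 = 23.40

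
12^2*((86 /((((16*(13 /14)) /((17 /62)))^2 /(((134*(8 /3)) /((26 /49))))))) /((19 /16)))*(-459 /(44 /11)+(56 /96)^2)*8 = -263480616746200 /120345069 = -2189376.09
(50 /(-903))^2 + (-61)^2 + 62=3084694747 /815409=3783.00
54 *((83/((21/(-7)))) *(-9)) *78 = 1048788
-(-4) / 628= 1 / 157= 0.01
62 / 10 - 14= -39 / 5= -7.80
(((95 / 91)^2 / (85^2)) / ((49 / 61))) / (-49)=-22021 / 5746094809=-0.00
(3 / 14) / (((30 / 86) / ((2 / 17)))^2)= 3698 / 151725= 0.02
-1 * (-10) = 10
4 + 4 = 8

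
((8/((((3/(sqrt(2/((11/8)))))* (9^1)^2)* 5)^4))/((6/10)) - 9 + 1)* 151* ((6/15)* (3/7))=-382242226743407504/1845816492279375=-207.09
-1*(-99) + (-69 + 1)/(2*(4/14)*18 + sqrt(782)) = 1657269/16567 -1666*sqrt(782)/16567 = 97.22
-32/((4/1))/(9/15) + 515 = 1505/3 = 501.67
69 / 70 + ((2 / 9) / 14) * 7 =691 / 630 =1.10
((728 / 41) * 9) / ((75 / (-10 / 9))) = -1456 / 615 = -2.37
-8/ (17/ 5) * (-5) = 200/ 17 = 11.76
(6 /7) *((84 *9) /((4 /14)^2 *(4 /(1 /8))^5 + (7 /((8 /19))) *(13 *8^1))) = 10584 /44767483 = 0.00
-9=-9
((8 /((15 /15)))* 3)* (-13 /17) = -312 /17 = -18.35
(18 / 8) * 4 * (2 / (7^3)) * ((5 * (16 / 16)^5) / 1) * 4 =360 / 343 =1.05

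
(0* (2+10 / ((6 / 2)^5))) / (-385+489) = 0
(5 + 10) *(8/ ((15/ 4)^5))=8192/ 50625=0.16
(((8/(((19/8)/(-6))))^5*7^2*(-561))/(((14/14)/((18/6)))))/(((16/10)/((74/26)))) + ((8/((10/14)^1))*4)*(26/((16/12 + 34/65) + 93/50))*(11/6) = 115392164832240315490240/233275762889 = 494659896952.72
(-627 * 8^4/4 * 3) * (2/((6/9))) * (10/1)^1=-57784320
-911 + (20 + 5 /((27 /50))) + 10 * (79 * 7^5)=358469503 /27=13276648.26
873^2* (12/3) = 3048516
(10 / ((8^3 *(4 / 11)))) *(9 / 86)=495 / 88064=0.01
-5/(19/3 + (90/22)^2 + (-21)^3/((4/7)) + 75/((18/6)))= 1452/4692481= 0.00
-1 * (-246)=246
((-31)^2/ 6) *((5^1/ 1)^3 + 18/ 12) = 243133/ 12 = 20261.08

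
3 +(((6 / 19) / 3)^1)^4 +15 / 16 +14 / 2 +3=29061839 / 2085136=13.94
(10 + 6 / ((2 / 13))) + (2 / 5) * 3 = 251 / 5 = 50.20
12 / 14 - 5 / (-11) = 101 / 77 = 1.31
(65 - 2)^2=3969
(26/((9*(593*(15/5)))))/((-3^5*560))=-13/1089388440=-0.00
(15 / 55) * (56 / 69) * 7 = 392 / 253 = 1.55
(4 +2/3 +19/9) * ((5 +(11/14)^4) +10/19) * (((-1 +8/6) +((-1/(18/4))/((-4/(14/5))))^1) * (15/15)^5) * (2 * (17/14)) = 49185375613/1034638920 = 47.54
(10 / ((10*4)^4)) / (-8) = -0.00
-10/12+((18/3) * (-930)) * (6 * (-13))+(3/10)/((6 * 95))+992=2486517653/5700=436231.17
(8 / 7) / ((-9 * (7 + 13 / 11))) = -44 / 2835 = -0.02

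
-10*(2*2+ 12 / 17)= -47.06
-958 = -958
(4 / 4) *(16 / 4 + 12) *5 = 80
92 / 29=3.17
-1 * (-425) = 425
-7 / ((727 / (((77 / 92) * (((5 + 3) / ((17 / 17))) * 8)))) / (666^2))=-228767.83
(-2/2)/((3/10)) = -10/3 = -3.33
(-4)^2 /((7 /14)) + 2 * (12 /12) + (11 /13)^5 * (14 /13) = 166366220 /4826809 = 34.47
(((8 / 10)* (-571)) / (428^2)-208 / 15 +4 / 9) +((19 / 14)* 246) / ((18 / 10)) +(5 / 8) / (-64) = 317674107217 / 1846494720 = 172.04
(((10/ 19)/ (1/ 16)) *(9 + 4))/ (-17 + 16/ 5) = -10400/ 1311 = -7.93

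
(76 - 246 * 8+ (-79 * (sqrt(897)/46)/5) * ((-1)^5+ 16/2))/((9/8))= -15136/9 - 2212 * sqrt(897)/1035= -1745.79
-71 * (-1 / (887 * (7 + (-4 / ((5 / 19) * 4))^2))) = 1775 / 475432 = 0.00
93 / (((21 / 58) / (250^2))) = 16053571.43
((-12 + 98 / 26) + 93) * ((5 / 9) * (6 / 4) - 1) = -551 / 39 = -14.13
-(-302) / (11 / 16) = 4832 / 11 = 439.27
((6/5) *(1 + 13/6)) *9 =171/5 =34.20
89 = 89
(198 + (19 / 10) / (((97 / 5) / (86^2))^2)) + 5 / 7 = 18201109239 / 65863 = 276348.01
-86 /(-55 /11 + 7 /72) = 6192 /353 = 17.54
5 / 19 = 0.26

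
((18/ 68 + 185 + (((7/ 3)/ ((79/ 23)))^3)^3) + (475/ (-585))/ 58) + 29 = 3239739550536527967143772104/ 15119080718519141673768693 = 214.28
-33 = -33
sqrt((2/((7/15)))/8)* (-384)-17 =-192* sqrt(105)/7-17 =-298.06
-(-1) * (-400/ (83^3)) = -400/ 571787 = -0.00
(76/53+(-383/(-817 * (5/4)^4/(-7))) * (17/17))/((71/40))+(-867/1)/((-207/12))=444694040828/8838816625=50.31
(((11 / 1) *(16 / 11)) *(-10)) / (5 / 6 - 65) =2.49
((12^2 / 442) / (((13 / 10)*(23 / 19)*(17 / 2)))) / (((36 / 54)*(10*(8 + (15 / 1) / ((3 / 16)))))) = 513 / 12356773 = 0.00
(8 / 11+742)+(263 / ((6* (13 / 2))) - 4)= 319807 / 429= 745.47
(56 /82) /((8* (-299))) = -7 /24518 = -0.00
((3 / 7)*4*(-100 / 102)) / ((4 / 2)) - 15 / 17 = -205 / 119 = -1.72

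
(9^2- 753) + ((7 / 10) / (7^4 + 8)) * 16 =-672.00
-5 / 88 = -0.06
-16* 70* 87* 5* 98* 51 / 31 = -2435025600 / 31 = -78549212.90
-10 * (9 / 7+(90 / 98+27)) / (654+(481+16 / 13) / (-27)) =-1004562 / 2188193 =-0.46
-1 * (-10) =10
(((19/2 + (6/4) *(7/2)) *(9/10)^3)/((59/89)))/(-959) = -64881/3836000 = -0.02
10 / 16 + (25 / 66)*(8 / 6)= 895 / 792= 1.13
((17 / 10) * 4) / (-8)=-17 / 20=-0.85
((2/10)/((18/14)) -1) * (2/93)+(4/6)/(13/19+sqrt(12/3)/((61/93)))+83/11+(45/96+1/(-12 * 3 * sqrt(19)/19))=52106539211/6374190240 -sqrt(19)/36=8.05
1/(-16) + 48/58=355/464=0.77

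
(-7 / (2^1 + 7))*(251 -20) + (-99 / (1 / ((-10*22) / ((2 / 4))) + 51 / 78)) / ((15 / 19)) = -4160717 / 11181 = -372.12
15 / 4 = 3.75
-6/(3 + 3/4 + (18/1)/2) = -8/17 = -0.47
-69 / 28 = -2.46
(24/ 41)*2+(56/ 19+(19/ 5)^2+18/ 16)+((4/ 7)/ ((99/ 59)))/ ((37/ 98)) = 11747817901/ 570695400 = 20.59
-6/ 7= -0.86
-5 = -5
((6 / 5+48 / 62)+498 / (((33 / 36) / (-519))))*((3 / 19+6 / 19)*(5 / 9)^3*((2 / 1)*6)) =-5341510600 / 19437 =-274811.47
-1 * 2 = -2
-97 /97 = -1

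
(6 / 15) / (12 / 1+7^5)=2 / 84095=0.00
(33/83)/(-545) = -33/45235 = -0.00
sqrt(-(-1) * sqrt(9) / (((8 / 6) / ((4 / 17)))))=3 * sqrt(17) / 17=0.73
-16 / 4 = -4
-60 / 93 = -20 / 31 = -0.65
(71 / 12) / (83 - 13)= 71 / 840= 0.08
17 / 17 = 1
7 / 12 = 0.58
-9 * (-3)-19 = 8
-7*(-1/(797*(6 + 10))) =7/12752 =0.00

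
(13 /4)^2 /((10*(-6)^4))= 169 /207360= 0.00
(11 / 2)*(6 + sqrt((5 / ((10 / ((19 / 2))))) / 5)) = 11*sqrt(95) / 20 + 33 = 38.36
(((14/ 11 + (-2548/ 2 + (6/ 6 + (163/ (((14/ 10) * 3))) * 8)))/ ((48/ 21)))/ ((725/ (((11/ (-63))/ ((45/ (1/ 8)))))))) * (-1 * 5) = -222049/ 157852800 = -0.00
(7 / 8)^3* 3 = 1029 / 512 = 2.01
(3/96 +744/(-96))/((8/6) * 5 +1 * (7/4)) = -741/808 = -0.92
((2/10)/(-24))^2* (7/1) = 0.00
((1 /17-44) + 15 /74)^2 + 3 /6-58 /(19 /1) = 57446325697 /30068716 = 1910.50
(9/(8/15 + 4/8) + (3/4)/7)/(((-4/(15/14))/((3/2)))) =-344385/97216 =-3.54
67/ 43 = 1.56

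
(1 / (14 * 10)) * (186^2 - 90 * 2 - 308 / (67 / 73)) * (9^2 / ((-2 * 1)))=-46238607 / 4690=-9858.98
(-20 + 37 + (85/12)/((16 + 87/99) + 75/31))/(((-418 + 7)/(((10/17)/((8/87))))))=-11697585/43274464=-0.27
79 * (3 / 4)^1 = 59.25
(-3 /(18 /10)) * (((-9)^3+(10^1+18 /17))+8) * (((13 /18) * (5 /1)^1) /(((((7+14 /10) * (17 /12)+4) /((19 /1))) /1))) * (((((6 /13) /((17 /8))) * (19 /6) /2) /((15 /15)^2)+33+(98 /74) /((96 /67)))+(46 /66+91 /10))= 44882970334925 /199488608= 224990.14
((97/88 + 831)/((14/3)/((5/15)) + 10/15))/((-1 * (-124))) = 219675/480128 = 0.46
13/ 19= 0.68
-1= -1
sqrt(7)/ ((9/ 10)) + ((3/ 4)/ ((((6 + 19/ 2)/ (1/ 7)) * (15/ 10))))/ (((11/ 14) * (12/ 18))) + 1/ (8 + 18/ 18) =368/ 3069 + 10 * sqrt(7)/ 9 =3.06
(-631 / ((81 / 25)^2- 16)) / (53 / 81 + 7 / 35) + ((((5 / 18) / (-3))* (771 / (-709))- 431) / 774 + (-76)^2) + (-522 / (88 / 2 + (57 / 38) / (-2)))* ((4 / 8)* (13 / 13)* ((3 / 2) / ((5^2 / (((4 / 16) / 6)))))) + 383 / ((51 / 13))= 7501970352414844427 / 1248811571662650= 6007.29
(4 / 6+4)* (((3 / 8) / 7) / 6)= 1 / 24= 0.04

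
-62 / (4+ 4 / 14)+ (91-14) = 938 / 15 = 62.53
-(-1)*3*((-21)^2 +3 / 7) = 9270 / 7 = 1324.29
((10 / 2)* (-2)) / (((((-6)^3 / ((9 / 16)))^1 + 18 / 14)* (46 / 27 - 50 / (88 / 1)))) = 27720 / 1204657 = 0.02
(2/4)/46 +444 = 40849/92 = 444.01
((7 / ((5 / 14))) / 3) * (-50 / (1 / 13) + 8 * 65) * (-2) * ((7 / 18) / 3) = 220.20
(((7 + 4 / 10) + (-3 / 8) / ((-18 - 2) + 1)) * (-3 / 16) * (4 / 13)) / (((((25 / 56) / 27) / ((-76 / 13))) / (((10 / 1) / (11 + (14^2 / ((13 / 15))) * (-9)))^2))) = 12789252 / 3462922445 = 0.00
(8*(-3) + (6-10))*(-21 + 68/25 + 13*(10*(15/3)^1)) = -17688.16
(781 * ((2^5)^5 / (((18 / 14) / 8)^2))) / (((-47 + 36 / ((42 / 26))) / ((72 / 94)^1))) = -2301097448308736 / 73179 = -31444778533.58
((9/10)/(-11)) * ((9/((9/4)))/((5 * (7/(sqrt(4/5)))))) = -36 * sqrt(5)/9625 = -0.01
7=7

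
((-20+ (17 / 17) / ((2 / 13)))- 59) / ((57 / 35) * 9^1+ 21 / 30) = -203 / 43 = -4.72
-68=-68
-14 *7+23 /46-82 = -359 /2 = -179.50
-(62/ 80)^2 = -961/ 1600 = -0.60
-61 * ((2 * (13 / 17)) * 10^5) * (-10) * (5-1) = 373176470.59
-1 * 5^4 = -625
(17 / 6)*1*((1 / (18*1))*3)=17 / 36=0.47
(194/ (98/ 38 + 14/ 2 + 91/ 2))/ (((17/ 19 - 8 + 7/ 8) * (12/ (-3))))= 280136/ 1982071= 0.14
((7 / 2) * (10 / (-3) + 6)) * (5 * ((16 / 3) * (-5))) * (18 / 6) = -11200 / 3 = -3733.33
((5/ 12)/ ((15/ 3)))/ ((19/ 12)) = 0.05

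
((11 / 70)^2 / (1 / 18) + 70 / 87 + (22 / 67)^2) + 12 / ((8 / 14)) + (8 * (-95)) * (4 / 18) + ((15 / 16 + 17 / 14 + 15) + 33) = -2213267933077 / 22963928400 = -96.38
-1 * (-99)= 99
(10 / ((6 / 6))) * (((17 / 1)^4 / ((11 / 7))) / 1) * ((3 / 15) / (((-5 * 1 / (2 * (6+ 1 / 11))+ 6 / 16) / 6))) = -3760449504 / 209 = -17992581.36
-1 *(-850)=850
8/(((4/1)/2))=4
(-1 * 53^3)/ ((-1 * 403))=148877/ 403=369.42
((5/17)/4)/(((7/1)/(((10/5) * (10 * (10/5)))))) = 0.42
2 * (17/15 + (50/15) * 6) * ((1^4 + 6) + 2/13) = 19654/65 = 302.37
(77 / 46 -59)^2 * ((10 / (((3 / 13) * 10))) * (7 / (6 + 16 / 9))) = 271196991 / 21160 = 12816.49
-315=-315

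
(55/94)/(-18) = -55/1692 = -0.03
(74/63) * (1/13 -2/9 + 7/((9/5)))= 10804/2457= 4.40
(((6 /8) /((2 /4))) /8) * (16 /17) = 3 /17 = 0.18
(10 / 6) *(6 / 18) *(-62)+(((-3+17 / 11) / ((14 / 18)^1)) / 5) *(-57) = -45478 / 3465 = -13.12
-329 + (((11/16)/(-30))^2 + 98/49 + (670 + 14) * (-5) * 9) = -31107.00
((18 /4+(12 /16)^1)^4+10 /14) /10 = 76.04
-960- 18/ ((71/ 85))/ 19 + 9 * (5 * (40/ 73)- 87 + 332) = 124920375/ 98477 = 1268.52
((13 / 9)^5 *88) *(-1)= -32673784 / 59049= -553.33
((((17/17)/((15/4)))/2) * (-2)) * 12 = -16/5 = -3.20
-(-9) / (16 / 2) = 9 / 8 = 1.12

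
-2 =-2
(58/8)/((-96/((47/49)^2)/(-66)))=704671/153664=4.59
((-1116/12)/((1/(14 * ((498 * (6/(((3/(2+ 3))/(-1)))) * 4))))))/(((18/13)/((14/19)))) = 262240160/19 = 13802113.68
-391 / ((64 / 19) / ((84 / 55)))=-156009 / 880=-177.28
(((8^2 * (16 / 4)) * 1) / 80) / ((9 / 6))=32 / 15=2.13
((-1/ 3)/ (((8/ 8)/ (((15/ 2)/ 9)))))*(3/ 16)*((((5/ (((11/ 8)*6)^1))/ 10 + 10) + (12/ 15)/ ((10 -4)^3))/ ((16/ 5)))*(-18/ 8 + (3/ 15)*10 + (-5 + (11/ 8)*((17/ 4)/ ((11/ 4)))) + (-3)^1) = 7323295/ 7299072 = 1.00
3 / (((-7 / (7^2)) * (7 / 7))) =-21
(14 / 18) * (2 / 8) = 7 / 36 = 0.19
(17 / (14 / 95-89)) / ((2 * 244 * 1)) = -1615 / 4119208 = -0.00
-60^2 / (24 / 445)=-66750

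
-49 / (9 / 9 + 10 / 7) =-343 / 17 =-20.18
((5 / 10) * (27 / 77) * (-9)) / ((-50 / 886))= 107649 / 3850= 27.96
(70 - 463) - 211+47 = -557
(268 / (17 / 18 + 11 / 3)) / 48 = 1.21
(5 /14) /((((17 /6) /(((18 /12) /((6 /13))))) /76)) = 3705 /119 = 31.13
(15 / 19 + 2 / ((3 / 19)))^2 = 181.07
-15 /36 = -5 /12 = -0.42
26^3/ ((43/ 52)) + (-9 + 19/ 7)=6395772/ 301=21248.41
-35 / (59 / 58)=-2030 / 59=-34.41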